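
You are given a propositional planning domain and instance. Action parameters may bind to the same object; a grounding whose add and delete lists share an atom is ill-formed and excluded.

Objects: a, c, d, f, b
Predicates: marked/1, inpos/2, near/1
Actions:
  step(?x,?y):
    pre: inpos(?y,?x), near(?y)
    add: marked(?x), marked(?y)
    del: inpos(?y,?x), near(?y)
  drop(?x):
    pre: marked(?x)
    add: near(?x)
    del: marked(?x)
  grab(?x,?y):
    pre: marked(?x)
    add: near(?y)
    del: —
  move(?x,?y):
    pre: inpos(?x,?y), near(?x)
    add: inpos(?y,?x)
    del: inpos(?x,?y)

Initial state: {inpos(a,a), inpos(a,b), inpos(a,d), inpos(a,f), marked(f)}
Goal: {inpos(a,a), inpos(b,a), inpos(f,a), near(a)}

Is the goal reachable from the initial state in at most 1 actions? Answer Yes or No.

1. grab(f,a)  →  {inpos(a,a), inpos(a,b), inpos(a,d), inpos(a,f), marked(f), near(a)}
2. move(a,f)  →  {inpos(a,a), inpos(a,b), inpos(a,d), inpos(f,a), marked(f), near(a)}
3. move(a,b)  →  {inpos(a,a), inpos(a,d), inpos(b,a), inpos(f,a), marked(f), near(a)}
optimal plan length = 3; 3 > 1

No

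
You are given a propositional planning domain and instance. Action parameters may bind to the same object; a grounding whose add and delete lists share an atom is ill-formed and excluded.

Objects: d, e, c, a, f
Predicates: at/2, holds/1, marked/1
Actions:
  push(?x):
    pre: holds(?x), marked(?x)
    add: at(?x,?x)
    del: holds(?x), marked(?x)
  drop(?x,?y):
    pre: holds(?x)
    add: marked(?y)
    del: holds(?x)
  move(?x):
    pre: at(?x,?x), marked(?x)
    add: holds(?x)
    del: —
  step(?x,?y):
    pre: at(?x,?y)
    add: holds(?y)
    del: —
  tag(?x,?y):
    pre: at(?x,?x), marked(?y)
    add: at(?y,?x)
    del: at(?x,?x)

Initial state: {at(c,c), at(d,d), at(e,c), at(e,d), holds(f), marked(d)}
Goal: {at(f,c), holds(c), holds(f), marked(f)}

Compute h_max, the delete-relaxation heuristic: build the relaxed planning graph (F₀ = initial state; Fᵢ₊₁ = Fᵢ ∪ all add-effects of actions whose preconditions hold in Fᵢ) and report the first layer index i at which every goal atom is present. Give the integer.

2

F0 = init (6 atoms)
F1 = F0 ∪ {at(d,c), holds(c), holds(d), marked(a), marked(c), marked(e), marked(f)}  (13 atoms)
F2 = F1 ∪ {at(a,c), at(a,d), at(c,d), at(f,c), at(f,d), at(f,f)}  (19 atoms)
goal ⊆ F2  ⇒  h_max = 2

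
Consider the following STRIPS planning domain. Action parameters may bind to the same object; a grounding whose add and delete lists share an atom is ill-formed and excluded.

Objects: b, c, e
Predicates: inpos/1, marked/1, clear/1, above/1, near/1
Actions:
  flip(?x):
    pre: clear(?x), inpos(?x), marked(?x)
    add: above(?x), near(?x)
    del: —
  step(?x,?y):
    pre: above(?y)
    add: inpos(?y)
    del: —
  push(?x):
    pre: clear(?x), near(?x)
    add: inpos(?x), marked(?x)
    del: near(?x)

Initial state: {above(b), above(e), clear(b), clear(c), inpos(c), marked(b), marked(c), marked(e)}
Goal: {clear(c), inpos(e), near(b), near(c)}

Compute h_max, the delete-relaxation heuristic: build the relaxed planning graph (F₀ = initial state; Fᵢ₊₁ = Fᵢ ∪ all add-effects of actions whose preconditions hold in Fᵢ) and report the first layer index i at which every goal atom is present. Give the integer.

2

F0 = init (8 atoms)
F1 = F0 ∪ {above(c), inpos(b), inpos(e), near(c)}  (12 atoms)
F2 = F1 ∪ {near(b)}  (13 atoms)
goal ⊆ F2  ⇒  h_max = 2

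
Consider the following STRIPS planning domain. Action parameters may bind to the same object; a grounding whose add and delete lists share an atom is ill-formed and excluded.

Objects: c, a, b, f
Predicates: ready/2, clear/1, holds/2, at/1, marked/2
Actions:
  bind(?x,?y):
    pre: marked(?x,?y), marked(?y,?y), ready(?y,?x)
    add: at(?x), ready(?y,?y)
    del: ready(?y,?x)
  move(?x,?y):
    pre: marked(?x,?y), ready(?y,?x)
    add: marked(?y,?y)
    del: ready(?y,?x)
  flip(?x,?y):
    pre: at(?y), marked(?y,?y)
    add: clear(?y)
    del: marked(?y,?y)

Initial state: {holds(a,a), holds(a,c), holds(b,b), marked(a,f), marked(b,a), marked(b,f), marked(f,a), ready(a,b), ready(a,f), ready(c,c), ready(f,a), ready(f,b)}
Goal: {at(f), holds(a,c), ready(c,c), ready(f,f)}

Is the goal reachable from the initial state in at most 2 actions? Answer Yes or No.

No

1. move(a,f)  →  {holds(a,a), holds(a,c), holds(b,b), marked(a,f), marked(b,a), marked(b,f), marked(f,a), marked(f,f), ready(a,b), ready(a,f), ready(c,c), ready(f,b)}
2. bind(b,f)  →  {at(b), holds(a,a), holds(a,c), holds(b,b), marked(a,f), marked(b,a), marked(b,f), marked(f,a), marked(f,f), ready(a,b), ready(a,f), ready(c,c), ready(f,f)}
3. move(b,a)  →  {at(b), holds(a,a), holds(a,c), holds(b,b), marked(a,a), marked(a,f), marked(b,a), marked(b,f), marked(f,a), marked(f,f), ready(a,f), ready(c,c), ready(f,f)}
4. bind(f,a)  →  {at(b), at(f), holds(a,a), holds(a,c), holds(b,b), marked(a,a), marked(a,f), marked(b,a), marked(b,f), marked(f,a), marked(f,f), ready(a,a), ready(c,c), ready(f,f)}
optimal plan length = 4; 4 > 2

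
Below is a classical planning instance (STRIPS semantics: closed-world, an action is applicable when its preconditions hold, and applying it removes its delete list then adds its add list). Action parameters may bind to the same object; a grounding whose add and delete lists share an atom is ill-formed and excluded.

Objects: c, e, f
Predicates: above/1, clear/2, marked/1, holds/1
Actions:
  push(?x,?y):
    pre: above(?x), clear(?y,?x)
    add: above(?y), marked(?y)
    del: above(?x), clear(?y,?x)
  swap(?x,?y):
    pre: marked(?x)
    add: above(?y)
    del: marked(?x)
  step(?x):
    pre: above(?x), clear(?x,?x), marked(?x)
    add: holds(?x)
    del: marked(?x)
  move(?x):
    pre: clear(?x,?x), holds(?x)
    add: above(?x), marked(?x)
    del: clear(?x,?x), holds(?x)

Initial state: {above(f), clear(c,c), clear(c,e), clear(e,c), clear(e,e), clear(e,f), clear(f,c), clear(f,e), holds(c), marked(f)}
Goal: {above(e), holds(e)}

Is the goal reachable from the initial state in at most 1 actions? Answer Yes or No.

No

1. push(f,e)  →  {above(e), clear(c,c), clear(c,e), clear(e,c), clear(e,e), clear(f,c), clear(f,e), holds(c), marked(e), marked(f)}
2. step(e)  →  {above(e), clear(c,c), clear(c,e), clear(e,c), clear(e,e), clear(f,c), clear(f,e), holds(c), holds(e), marked(f)}
optimal plan length = 2; 2 > 1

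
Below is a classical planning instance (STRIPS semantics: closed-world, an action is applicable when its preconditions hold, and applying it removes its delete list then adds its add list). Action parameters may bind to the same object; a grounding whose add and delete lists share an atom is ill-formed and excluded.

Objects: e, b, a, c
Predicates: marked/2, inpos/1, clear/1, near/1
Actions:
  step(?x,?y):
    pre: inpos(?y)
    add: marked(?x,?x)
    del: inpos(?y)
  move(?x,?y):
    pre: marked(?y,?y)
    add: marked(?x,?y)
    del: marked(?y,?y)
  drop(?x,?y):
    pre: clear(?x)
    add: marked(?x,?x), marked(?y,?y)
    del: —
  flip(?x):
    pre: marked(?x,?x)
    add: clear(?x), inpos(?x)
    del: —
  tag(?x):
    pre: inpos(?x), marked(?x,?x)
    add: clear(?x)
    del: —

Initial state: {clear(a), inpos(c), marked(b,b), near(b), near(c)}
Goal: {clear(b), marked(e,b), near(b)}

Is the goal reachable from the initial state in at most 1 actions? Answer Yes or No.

No

1. flip(b)  →  {clear(a), clear(b), inpos(b), inpos(c), marked(b,b), near(b), near(c)}
2. move(e,b)  →  {clear(a), clear(b), inpos(b), inpos(c), marked(e,b), near(b), near(c)}
optimal plan length = 2; 2 > 1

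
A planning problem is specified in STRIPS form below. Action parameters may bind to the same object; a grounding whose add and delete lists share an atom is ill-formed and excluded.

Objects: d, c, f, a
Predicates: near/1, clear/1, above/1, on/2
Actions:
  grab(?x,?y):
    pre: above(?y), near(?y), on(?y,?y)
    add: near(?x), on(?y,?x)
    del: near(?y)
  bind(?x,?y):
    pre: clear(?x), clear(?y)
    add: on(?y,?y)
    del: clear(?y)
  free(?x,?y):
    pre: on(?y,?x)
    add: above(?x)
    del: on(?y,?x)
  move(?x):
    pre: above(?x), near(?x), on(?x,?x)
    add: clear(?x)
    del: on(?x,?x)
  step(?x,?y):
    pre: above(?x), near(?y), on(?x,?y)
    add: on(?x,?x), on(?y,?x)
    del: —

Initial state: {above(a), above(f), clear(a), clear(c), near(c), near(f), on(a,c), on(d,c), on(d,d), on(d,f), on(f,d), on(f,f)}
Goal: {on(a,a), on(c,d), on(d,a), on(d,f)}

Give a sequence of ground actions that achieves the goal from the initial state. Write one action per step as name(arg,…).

grab(d,f); bind(c,a); free(d,d); step(d,c); grab(a,d)

1. grab(d,f)  →  {above(a), above(f), clear(a), clear(c), near(c), near(d), on(a,c), on(d,c), on(d,d), on(d,f), on(f,d), on(f,f)}
2. bind(c,a)  →  {above(a), above(f), clear(c), near(c), near(d), on(a,a), on(a,c), on(d,c), on(d,d), on(d,f), on(f,d), on(f,f)}
3. free(d,d)  →  {above(a), above(d), above(f), clear(c), near(c), near(d), on(a,a), on(a,c), on(d,c), on(d,f), on(f,d), on(f,f)}
4. step(d,c)  →  {above(a), above(d), above(f), clear(c), near(c), near(d), on(a,a), on(a,c), on(c,d), on(d,c), on(d,d), on(d,f), on(f,d), on(f,f)}
5. grab(a,d)  →  {above(a), above(d), above(f), clear(c), near(a), near(c), on(a,a), on(a,c), on(c,d), on(d,a), on(d,c), on(d,d), on(d,f), on(f,d), on(f,f)}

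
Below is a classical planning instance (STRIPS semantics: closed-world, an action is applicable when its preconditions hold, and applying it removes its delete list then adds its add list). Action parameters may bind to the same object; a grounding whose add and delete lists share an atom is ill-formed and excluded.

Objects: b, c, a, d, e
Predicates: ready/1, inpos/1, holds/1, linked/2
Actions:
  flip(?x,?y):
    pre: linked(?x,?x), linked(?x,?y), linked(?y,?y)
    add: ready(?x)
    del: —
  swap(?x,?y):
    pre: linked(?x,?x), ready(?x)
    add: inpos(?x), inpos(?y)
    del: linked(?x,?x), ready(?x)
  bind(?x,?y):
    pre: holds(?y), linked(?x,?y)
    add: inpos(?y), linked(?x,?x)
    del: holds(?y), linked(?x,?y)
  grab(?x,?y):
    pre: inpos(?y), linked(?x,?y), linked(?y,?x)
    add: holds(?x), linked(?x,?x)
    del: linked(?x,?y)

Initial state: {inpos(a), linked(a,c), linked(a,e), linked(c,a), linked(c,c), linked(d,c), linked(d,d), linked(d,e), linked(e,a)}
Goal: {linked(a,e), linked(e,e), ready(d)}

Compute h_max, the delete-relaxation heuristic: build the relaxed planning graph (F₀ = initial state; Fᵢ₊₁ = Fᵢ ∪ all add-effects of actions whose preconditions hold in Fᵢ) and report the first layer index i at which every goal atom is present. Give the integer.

1

F0 = init (9 atoms)
F1 = F0 ∪ {holds(c), holds(e), linked(e,e), ready(c), ready(d)}  (14 atoms)
goal ⊆ F1  ⇒  h_max = 1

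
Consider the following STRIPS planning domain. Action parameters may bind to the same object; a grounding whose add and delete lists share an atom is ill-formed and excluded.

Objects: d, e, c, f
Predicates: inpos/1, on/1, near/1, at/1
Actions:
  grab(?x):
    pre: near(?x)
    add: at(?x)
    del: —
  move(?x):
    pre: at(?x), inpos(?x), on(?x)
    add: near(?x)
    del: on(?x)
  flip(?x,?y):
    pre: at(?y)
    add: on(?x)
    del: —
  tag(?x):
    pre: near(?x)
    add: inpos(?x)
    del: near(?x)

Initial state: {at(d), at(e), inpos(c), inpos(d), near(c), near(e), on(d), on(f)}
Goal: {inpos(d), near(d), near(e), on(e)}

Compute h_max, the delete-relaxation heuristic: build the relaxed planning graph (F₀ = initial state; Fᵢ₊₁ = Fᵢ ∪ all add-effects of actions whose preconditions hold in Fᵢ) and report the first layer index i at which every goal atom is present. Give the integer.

1

F0 = init (8 atoms)
F1 = F0 ∪ {at(c), inpos(e), near(d), on(c), on(e)}  (13 atoms)
goal ⊆ F1  ⇒  h_max = 1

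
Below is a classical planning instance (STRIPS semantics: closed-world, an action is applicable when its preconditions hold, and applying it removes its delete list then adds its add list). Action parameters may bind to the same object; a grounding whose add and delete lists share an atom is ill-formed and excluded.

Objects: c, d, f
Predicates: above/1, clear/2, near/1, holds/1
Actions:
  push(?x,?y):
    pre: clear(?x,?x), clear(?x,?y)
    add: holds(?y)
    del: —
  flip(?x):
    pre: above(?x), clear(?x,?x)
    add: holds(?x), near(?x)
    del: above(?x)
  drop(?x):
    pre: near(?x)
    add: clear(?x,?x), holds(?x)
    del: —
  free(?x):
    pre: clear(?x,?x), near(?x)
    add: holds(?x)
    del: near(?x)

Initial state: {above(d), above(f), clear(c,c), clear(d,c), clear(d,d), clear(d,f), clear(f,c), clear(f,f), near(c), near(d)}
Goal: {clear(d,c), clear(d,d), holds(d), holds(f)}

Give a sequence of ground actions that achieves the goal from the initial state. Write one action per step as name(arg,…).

1. push(d,d)  →  {above(d), above(f), clear(c,c), clear(d,c), clear(d,d), clear(d,f), clear(f,c), clear(f,f), holds(d), near(c), near(d)}
2. push(d,f)  →  {above(d), above(f), clear(c,c), clear(d,c), clear(d,d), clear(d,f), clear(f,c), clear(f,f), holds(d), holds(f), near(c), near(d)}

push(d,d); push(d,f)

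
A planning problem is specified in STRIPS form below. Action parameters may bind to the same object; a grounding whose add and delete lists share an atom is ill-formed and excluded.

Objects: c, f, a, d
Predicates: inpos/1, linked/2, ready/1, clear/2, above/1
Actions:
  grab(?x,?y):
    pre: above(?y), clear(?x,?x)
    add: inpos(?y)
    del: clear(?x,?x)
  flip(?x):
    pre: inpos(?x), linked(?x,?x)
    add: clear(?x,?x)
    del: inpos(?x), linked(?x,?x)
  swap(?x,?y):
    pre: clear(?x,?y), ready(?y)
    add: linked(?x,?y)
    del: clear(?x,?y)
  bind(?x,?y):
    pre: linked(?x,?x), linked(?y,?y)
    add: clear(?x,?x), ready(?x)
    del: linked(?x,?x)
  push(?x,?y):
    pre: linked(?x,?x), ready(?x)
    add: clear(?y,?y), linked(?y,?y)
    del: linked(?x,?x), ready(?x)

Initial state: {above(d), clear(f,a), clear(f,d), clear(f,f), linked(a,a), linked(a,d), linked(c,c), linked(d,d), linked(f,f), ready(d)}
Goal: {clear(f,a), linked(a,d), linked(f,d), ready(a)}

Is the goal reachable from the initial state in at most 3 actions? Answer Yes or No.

Yes

1. swap(f,d)  →  {above(d), clear(f,a), clear(f,f), linked(a,a), linked(a,d), linked(c,c), linked(d,d), linked(f,d), linked(f,f), ready(d)}
2. bind(a,c)  →  {above(d), clear(a,a), clear(f,a), clear(f,f), linked(a,d), linked(c,c), linked(d,d), linked(f,d), linked(f,f), ready(a), ready(d)}
optimal plan length = 2; 2 ≤ 3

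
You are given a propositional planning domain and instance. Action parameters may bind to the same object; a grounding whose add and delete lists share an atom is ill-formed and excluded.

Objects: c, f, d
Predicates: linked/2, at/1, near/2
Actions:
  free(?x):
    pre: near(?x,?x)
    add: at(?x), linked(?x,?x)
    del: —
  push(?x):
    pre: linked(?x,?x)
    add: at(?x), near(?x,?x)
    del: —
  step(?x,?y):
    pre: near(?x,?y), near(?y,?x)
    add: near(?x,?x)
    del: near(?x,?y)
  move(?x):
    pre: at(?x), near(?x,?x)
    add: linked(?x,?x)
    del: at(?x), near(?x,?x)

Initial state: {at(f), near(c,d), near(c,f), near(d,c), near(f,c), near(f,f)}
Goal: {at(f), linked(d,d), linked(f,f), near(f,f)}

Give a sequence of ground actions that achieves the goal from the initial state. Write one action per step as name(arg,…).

1. free(f)  →  {at(f), linked(f,f), near(c,d), near(c,f), near(d,c), near(f,c), near(f,f)}
2. step(d,c)  →  {at(f), linked(f,f), near(c,d), near(c,f), near(d,d), near(f,c), near(f,f)}
3. free(d)  →  {at(d), at(f), linked(d,d), linked(f,f), near(c,d), near(c,f), near(d,d), near(f,c), near(f,f)}

free(f); step(d,c); free(d)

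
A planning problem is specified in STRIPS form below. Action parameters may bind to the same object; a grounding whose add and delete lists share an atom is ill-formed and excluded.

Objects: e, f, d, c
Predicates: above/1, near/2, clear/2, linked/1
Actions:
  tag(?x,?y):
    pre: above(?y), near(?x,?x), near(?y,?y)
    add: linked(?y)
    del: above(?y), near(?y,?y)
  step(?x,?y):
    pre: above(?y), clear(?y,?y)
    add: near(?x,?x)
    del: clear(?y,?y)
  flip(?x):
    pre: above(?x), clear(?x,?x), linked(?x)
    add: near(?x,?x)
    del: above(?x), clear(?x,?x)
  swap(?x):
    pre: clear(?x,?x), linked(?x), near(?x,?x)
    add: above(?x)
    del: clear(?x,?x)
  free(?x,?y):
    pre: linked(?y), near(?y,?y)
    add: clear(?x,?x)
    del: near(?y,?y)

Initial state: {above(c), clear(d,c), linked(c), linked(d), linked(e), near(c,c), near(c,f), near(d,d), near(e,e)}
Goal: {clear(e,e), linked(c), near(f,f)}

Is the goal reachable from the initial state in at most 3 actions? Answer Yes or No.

Yes

1. free(e,e)  →  {above(c), clear(d,c), clear(e,e), linked(c), linked(d), linked(e), near(c,c), near(c,f), near(d,d)}
2. free(c,d)  →  {above(c), clear(c,c), clear(d,c), clear(e,e), linked(c), linked(d), linked(e), near(c,c), near(c,f)}
3. step(f,c)  →  {above(c), clear(d,c), clear(e,e), linked(c), linked(d), linked(e), near(c,c), near(c,f), near(f,f)}
optimal plan length = 3; 3 ≤ 3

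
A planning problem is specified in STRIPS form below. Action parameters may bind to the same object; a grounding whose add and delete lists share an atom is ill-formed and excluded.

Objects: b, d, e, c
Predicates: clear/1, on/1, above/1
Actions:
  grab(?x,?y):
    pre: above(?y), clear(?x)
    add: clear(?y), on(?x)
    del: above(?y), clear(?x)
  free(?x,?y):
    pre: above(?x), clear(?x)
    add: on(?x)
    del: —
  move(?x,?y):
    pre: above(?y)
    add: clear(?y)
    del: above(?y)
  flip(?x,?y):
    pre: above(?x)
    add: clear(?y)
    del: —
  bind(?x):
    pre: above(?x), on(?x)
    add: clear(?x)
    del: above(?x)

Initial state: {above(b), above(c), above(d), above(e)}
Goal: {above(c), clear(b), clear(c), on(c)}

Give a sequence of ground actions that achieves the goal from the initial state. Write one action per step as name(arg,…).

1. move(b,b)  →  {above(c), above(d), above(e), clear(b)}
2. flip(d,c)  →  {above(c), above(d), above(e), clear(b), clear(c)}
3. free(c,b)  →  {above(c), above(d), above(e), clear(b), clear(c), on(c)}

move(b,b); flip(d,c); free(c,b)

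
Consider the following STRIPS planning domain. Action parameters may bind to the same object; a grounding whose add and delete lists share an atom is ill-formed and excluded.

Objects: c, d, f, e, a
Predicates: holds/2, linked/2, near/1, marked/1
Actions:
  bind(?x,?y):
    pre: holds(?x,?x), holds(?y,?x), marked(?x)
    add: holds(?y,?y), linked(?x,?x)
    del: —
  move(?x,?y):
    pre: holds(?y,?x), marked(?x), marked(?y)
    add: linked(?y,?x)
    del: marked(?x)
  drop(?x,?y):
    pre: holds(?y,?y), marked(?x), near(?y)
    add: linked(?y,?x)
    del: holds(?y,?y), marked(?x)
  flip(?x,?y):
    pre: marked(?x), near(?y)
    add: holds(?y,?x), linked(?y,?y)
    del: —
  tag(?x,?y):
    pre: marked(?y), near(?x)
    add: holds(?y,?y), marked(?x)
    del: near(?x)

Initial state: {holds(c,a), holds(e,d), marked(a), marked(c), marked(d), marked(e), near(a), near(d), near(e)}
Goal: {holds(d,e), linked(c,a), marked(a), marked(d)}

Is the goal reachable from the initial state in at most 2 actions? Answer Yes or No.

No

1. move(a,c)  →  {holds(c,a), holds(e,d), linked(c,a), marked(c), marked(d), marked(e), near(a), near(d), near(e)}
2. flip(e,d)  →  {holds(c,a), holds(d,e), holds(e,d), linked(c,a), linked(d,d), marked(c), marked(d), marked(e), near(a), near(d), near(e)}
3. tag(a,c)  →  {holds(c,a), holds(c,c), holds(d,e), holds(e,d), linked(c,a), linked(d,d), marked(a), marked(c), marked(d), marked(e), near(d), near(e)}
optimal plan length = 3; 3 > 2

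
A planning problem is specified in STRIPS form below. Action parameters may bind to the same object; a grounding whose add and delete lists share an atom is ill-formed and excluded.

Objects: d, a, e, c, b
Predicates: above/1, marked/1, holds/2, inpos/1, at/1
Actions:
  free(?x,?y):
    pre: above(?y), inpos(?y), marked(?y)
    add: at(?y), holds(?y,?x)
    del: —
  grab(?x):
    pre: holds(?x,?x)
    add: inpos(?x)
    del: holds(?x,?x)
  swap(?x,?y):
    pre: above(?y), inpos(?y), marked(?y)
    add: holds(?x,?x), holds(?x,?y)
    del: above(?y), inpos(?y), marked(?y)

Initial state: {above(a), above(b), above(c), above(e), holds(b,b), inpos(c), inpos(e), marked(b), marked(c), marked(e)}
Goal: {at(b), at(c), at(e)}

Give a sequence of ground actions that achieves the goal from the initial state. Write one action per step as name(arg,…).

1. free(d,e)  →  {above(a), above(b), above(c), above(e), at(e), holds(b,b), holds(e,d), inpos(c), inpos(e), marked(b), marked(c), marked(e)}
2. free(d,c)  →  {above(a), above(b), above(c), above(e), at(c), at(e), holds(b,b), holds(c,d), holds(e,d), inpos(c), inpos(e), marked(b), marked(c), marked(e)}
3. grab(b)  →  {above(a), above(b), above(c), above(e), at(c), at(e), holds(c,d), holds(e,d), inpos(b), inpos(c), inpos(e), marked(b), marked(c), marked(e)}
4. free(d,b)  →  {above(a), above(b), above(c), above(e), at(b), at(c), at(e), holds(b,d), holds(c,d), holds(e,d), inpos(b), inpos(c), inpos(e), marked(b), marked(c), marked(e)}

free(d,e); free(d,c); grab(b); free(d,b)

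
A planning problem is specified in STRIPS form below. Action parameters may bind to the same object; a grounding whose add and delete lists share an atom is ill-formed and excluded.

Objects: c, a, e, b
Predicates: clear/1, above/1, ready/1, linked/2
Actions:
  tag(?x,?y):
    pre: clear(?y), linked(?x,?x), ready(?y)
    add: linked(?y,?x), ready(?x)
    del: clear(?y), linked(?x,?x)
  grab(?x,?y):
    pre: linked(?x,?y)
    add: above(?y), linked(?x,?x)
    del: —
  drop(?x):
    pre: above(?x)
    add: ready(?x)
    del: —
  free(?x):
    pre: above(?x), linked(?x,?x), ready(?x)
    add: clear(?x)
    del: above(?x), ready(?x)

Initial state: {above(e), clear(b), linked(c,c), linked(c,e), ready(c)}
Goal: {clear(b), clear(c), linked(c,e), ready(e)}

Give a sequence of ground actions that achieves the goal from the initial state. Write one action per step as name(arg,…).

1. grab(c,c)  →  {above(c), above(e), clear(b), linked(c,c), linked(c,e), ready(c)}
2. drop(e)  →  {above(c), above(e), clear(b), linked(c,c), linked(c,e), ready(c), ready(e)}
3. free(c)  →  {above(e), clear(b), clear(c), linked(c,c), linked(c,e), ready(e)}

grab(c,c); drop(e); free(c)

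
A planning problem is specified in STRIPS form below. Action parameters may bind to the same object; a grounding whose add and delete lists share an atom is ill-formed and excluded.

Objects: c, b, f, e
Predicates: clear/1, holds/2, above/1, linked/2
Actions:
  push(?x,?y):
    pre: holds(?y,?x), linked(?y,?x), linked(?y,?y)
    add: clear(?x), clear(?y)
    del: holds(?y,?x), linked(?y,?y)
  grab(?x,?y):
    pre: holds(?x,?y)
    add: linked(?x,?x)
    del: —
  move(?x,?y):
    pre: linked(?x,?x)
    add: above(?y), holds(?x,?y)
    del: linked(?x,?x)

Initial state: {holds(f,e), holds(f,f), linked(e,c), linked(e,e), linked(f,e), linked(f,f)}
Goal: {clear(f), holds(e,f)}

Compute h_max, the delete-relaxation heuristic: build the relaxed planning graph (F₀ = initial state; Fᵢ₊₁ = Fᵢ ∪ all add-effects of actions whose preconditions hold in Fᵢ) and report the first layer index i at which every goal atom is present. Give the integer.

F0 = init (6 atoms)
F1 = F0 ∪ {above(b), above(c), above(e), above(f), clear(e), clear(f), holds(e,b), holds(e,c), holds(e,e), holds(e,f), holds(f,b), holds(f,c)}  (18 atoms)
goal ⊆ F1  ⇒  h_max = 1

1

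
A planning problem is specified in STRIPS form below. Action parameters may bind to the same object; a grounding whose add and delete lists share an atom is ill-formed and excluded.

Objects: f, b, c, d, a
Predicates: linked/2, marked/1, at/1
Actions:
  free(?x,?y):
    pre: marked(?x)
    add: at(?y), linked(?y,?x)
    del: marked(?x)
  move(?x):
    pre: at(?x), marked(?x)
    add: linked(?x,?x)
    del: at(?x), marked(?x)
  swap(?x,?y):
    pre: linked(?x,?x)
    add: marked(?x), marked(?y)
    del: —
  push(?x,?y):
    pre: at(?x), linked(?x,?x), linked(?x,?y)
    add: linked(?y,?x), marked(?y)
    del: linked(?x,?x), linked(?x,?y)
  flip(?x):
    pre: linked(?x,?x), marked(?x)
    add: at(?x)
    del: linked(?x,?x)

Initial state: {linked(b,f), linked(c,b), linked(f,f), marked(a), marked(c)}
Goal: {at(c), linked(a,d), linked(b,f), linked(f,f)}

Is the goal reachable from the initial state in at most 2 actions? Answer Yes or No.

No

1. free(c,c)  →  {at(c), linked(b,f), linked(c,b), linked(c,c), linked(f,f), marked(a)}
2. swap(f,d)  →  {at(c), linked(b,f), linked(c,b), linked(c,c), linked(f,f), marked(a), marked(d), marked(f)}
3. free(d,a)  →  {at(a), at(c), linked(a,d), linked(b,f), linked(c,b), linked(c,c), linked(f,f), marked(a), marked(f)}
optimal plan length = 3; 3 > 2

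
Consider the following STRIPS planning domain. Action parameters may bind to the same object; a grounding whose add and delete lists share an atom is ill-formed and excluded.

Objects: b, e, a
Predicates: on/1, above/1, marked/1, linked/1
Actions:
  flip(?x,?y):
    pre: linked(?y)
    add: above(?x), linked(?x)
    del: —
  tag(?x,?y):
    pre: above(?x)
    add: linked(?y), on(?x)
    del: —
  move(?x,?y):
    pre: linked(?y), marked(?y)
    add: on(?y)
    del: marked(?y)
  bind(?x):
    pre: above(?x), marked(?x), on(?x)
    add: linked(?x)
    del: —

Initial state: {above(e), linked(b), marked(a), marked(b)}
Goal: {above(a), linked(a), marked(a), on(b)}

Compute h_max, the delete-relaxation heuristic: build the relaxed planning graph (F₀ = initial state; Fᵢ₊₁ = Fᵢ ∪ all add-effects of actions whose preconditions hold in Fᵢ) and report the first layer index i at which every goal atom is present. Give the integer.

1

F0 = init (4 atoms)
F1 = F0 ∪ {above(a), above(b), linked(a), linked(e), on(b), on(e)}  (10 atoms)
goal ⊆ F1  ⇒  h_max = 1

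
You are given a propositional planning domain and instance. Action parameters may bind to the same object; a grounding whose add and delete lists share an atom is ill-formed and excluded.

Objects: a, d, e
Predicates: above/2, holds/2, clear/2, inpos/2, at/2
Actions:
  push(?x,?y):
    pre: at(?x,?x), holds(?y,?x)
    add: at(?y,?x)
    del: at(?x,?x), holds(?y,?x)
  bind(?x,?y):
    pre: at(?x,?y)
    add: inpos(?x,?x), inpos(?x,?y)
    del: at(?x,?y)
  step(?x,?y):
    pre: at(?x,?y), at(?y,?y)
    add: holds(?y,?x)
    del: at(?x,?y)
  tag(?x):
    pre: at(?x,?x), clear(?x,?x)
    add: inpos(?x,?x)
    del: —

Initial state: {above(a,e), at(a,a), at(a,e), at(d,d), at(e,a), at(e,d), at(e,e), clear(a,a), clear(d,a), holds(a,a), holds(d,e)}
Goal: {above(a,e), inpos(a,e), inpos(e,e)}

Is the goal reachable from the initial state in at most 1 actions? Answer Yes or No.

1. bind(a,e)  →  {above(a,e), at(a,a), at(d,d), at(e,a), at(e,d), at(e,e), clear(a,a), clear(d,a), holds(a,a), holds(d,e), inpos(a,a), inpos(a,e)}
2. bind(e,a)  →  {above(a,e), at(a,a), at(d,d), at(e,d), at(e,e), clear(a,a), clear(d,a), holds(a,a), holds(d,e), inpos(a,a), inpos(a,e), inpos(e,a), inpos(e,e)}
optimal plan length = 2; 2 > 1

No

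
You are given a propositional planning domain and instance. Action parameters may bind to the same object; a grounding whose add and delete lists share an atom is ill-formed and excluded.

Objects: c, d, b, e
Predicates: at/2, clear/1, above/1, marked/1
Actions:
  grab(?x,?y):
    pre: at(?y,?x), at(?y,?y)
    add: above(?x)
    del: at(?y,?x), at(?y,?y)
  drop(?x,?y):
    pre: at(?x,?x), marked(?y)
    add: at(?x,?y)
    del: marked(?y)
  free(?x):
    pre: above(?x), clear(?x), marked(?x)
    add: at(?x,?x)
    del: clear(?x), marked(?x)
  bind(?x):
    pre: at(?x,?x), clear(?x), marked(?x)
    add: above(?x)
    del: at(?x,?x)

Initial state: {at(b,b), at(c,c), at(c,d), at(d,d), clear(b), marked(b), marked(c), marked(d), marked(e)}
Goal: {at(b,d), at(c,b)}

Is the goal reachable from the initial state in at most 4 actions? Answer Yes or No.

1. drop(c,b)  →  {at(b,b), at(c,b), at(c,c), at(c,d), at(d,d), clear(b), marked(c), marked(d), marked(e)}
2. drop(b,d)  →  {at(b,b), at(b,d), at(c,b), at(c,c), at(c,d), at(d,d), clear(b), marked(c), marked(e)}
optimal plan length = 2; 2 ≤ 4

Yes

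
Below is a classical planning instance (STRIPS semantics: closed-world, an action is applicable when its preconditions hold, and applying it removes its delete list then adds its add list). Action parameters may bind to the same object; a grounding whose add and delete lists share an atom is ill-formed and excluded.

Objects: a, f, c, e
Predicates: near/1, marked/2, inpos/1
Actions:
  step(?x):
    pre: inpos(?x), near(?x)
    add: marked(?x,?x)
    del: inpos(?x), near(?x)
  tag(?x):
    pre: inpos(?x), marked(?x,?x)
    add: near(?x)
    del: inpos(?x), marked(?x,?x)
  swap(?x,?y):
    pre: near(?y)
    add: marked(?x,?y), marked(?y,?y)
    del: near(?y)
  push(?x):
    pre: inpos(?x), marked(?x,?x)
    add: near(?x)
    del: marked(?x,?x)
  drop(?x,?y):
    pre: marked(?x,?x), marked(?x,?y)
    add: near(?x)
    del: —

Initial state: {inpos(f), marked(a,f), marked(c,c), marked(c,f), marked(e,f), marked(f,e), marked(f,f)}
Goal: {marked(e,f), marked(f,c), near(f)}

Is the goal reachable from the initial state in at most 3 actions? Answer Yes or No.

1. tag(f)  →  {marked(a,f), marked(c,c), marked(c,f), marked(e,f), marked(f,e), near(f)}
2. drop(c,f)  →  {marked(a,f), marked(c,c), marked(c,f), marked(e,f), marked(f,e), near(c), near(f)}
3. swap(f,c)  →  {marked(a,f), marked(c,c), marked(c,f), marked(e,f), marked(f,c), marked(f,e), near(f)}
optimal plan length = 3; 3 ≤ 3

Yes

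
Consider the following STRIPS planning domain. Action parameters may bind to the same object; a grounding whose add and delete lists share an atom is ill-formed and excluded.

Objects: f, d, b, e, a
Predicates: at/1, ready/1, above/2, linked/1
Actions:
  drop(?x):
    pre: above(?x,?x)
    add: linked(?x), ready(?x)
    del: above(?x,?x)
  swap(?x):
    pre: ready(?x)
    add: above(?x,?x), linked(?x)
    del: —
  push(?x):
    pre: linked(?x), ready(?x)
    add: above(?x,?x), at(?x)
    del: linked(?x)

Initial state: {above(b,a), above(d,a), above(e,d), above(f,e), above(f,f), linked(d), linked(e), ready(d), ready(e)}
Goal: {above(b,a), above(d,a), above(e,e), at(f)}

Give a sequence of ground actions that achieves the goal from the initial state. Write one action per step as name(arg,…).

1. drop(f)  →  {above(b,a), above(d,a), above(e,d), above(f,e), linked(d), linked(e), linked(f), ready(d), ready(e), ready(f)}
2. swap(e)  →  {above(b,a), above(d,a), above(e,d), above(e,e), above(f,e), linked(d), linked(e), linked(f), ready(d), ready(e), ready(f)}
3. push(f)  →  {above(b,a), above(d,a), above(e,d), above(e,e), above(f,e), above(f,f), at(f), linked(d), linked(e), ready(d), ready(e), ready(f)}

drop(f); swap(e); push(f)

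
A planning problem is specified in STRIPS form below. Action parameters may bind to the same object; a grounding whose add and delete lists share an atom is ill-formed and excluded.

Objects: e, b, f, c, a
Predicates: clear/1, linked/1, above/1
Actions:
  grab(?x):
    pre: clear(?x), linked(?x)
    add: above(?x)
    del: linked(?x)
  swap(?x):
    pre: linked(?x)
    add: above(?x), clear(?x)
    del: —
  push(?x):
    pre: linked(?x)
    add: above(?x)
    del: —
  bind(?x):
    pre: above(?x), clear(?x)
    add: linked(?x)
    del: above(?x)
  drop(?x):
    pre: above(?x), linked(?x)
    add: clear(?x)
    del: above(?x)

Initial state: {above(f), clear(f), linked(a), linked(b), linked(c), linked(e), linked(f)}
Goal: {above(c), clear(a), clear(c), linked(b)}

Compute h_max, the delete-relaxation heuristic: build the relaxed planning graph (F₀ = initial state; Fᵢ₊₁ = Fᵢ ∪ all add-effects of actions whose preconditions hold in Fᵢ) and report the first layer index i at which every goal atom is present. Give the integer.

1

F0 = init (7 atoms)
F1 = F0 ∪ {above(a), above(b), above(c), above(e), clear(a), clear(b), clear(c), clear(e)}  (15 atoms)
goal ⊆ F1  ⇒  h_max = 1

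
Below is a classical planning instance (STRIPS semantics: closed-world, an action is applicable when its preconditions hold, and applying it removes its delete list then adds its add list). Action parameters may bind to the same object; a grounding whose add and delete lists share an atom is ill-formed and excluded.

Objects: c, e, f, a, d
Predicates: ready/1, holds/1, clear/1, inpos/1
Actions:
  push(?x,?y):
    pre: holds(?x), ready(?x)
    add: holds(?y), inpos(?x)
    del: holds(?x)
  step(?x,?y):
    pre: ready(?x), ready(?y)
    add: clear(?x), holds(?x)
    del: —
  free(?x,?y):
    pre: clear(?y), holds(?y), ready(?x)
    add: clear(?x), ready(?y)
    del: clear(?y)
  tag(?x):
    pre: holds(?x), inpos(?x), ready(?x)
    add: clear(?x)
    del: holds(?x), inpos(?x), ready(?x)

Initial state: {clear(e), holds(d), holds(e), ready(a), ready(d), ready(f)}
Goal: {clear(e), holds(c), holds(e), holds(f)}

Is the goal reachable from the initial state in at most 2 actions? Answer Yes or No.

Yes

1. push(d,c)  →  {clear(e), holds(c), holds(e), inpos(d), ready(a), ready(d), ready(f)}
2. step(f,f)  →  {clear(e), clear(f), holds(c), holds(e), holds(f), inpos(d), ready(a), ready(d), ready(f)}
optimal plan length = 2; 2 ≤ 2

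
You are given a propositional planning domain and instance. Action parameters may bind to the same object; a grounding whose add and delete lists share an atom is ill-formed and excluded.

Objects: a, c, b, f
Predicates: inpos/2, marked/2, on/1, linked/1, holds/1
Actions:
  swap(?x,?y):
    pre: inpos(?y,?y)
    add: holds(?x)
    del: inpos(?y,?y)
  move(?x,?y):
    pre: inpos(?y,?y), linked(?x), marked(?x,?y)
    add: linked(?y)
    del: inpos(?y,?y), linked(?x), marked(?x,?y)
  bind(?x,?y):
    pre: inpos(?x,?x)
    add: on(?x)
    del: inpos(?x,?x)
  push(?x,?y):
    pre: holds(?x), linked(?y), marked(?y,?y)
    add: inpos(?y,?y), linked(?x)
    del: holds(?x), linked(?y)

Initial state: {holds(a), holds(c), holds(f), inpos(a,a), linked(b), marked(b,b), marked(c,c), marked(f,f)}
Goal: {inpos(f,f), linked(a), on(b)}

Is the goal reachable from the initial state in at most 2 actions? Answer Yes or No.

1. push(f,b)  →  {holds(a), holds(c), inpos(a,a), inpos(b,b), linked(f), marked(b,b), marked(c,c), marked(f,f)}
2. bind(b,a)  →  {holds(a), holds(c), inpos(a,a), linked(f), marked(b,b), marked(c,c), marked(f,f), on(b)}
3. push(a,f)  →  {holds(c), inpos(a,a), inpos(f,f), linked(a), marked(b,b), marked(c,c), marked(f,f), on(b)}
optimal plan length = 3; 3 > 2

No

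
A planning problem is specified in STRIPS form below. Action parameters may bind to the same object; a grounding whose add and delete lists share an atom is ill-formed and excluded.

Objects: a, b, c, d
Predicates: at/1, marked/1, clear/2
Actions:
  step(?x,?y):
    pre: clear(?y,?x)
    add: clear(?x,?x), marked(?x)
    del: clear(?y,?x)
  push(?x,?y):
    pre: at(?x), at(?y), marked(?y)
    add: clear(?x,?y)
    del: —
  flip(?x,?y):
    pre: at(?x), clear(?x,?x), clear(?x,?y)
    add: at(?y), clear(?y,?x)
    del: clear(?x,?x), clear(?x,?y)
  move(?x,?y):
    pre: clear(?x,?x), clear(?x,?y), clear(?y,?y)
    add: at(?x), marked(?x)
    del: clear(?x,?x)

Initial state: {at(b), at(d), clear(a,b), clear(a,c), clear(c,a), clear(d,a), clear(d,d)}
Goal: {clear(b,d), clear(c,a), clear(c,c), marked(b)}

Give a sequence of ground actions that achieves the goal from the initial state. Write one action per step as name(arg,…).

1. step(b,a)  →  {at(b), at(d), clear(a,c), clear(b,b), clear(c,a), clear(d,a), clear(d,d), marked(b)}
2. step(c,a)  →  {at(b), at(d), clear(b,b), clear(c,a), clear(c,c), clear(d,a), clear(d,d), marked(b), marked(c)}
3. push(d,b)  →  {at(b), at(d), clear(b,b), clear(c,a), clear(c,c), clear(d,a), clear(d,b), clear(d,d), marked(b), marked(c)}
4. flip(d,b)  →  {at(b), at(d), clear(b,b), clear(b,d), clear(c,a), clear(c,c), clear(d,a), marked(b), marked(c)}

step(b,a); step(c,a); push(d,b); flip(d,b)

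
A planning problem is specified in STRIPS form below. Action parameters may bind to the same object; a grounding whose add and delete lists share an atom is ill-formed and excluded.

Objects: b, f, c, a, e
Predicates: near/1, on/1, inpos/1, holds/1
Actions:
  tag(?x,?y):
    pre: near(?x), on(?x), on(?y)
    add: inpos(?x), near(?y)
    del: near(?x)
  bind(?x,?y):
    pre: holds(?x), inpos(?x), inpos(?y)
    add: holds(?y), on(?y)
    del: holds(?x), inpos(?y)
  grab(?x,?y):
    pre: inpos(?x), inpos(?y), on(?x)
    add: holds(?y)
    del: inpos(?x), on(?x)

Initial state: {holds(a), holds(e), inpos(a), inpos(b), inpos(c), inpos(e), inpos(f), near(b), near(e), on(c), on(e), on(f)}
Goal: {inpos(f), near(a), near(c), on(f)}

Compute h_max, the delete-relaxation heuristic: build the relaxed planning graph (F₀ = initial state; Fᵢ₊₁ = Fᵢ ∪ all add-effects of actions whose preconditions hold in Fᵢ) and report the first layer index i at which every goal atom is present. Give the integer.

2

F0 = init (12 atoms)
F1 = F0 ∪ {holds(b), holds(c), holds(f), near(c), near(f), on(a), on(b)}  (19 atoms)
F2 = F1 ∪ {near(a)}  (20 atoms)
goal ⊆ F2  ⇒  h_max = 2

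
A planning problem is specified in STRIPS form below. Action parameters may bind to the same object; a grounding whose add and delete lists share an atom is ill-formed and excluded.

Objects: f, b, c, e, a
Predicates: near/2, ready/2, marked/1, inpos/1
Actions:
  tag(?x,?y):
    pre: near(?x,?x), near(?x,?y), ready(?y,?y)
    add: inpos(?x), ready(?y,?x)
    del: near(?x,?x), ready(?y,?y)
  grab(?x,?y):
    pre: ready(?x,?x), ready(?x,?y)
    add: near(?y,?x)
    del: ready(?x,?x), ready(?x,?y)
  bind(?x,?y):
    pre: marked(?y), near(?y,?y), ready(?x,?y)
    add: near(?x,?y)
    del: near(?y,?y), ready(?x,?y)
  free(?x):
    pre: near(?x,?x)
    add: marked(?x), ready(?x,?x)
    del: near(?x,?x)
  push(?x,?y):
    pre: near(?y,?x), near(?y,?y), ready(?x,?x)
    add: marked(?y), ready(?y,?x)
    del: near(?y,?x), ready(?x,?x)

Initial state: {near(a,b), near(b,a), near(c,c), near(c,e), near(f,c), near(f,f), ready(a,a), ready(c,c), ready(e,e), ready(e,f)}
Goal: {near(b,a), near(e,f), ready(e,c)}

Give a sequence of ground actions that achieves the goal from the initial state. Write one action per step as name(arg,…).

1. tag(c,e)  →  {inpos(c), near(a,b), near(b,a), near(c,e), near(f,c), near(f,f), ready(a,a), ready(c,c), ready(e,c), ready(e,f)}
2. push(c,f)  →  {inpos(c), marked(f), near(a,b), near(b,a), near(c,e), near(f,f), ready(a,a), ready(e,c), ready(e,f), ready(f,c)}
3. bind(e,f)  →  {inpos(c), marked(f), near(a,b), near(b,a), near(c,e), near(e,f), ready(a,a), ready(e,c), ready(f,c)}

tag(c,e); push(c,f); bind(e,f)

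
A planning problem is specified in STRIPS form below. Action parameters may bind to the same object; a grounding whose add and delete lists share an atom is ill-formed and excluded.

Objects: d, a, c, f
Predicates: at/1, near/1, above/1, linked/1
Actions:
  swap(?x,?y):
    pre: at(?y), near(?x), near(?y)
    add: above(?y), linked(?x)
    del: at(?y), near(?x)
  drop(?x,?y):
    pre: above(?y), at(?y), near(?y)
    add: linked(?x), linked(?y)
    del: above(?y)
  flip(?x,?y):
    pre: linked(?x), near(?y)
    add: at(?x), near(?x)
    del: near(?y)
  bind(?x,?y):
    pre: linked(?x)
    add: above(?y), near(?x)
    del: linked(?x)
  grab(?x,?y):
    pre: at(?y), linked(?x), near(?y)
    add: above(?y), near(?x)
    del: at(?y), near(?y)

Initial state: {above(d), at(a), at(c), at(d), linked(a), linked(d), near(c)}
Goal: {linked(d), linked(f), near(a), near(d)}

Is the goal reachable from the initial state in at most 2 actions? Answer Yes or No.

1. flip(d,c)  →  {above(d), at(a), at(c), at(d), linked(a), linked(d), near(d)}
2. drop(f,d)  →  {at(a), at(c), at(d), linked(a), linked(d), linked(f), near(d)}
3. bind(a,d)  →  {above(d), at(a), at(c), at(d), linked(d), linked(f), near(a), near(d)}
optimal plan length = 3; 3 > 2

No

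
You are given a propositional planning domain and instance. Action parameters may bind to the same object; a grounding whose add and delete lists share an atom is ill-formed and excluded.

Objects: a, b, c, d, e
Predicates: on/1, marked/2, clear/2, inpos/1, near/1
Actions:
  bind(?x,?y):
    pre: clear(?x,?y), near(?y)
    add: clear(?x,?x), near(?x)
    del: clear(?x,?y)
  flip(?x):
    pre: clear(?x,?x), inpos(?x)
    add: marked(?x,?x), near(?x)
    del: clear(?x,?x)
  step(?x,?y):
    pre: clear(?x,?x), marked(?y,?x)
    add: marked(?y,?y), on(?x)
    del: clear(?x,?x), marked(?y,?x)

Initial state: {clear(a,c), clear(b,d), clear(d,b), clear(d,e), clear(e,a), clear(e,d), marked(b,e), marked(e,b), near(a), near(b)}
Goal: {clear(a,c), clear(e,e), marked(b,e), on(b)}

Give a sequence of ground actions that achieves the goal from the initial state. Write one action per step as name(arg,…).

1. bind(d,b)  →  {clear(a,c), clear(b,d), clear(d,d), clear(d,e), clear(e,a), clear(e,d), marked(b,e), marked(e,b), near(a), near(b), near(d)}
2. bind(b,d)  →  {clear(a,c), clear(b,b), clear(d,d), clear(d,e), clear(e,a), clear(e,d), marked(b,e), marked(e,b), near(a), near(b), near(d)}
3. bind(e,a)  →  {clear(a,c), clear(b,b), clear(d,d), clear(d,e), clear(e,d), clear(e,e), marked(b,e), marked(e,b), near(a), near(b), near(d), near(e)}
4. step(b,e)  →  {clear(a,c), clear(d,d), clear(d,e), clear(e,d), clear(e,e), marked(b,e), marked(e,e), near(a), near(b), near(d), near(e), on(b)}

bind(d,b); bind(b,d); bind(e,a); step(b,e)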